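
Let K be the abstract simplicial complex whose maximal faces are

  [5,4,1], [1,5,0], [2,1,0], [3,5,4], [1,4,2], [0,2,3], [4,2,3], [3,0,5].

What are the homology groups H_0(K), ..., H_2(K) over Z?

We work with the vertex ordering 0 < 1 < 2 < 3 < 4 < 5. The simplices of K, each written with vertices in increasing order, are:

  0-simplices (6): [0], [1], [2], [3], [4], [5]
  1-simplices (12): [0,1], [0,2], [0,3], [0,5], [1,2], [1,4], [1,5], [2,3], [2,4], [3,4], [3,5], [4,5]
  2-simplices (8): [0,1,2], [0,1,5], [0,2,3], [0,3,5], [1,2,4], [1,4,5], [2,3,4], [3,4,5]

giving chain groups C_0 ≅ Z^6, C_1 ≅ Z^12, C_2 ≅ Z^8.

∂_1: C_1 → C_0 maps an edge to its endpoints' difference, ∂[p,q] = q − p. For instance
  ∂[1,5] = [5] − [1].
This gives a 6×12 integer matrix of rank 5; reducing to Smith normal form yields diagonal entries (1,1,1,1,1).

∂_2: C_2 → C_1 sends each 2-simplex [p,q,r] to [q,r] − [p,r] + [p,q]. For instance
  ∂[0,1,2] = [1,2] − [0,2] + [0,1],
  ∂[1,4,5] = [4,5] − [1,5] + [1,4].
This gives a 12×8 integer matrix of rank 7; reducing to Smith normal form yields diagonal entries (1,1,1,1,1,1,1).

Now H_k = ker ∂_k / im ∂_{k+1}, so:

  H_0: rank C_0 − rank ∂_1 = 6 − 5 = 1, and the invariant factors of ∂_1 are all 1, so H_0 ≅ Z.
  H_1: rank ker ∂_1 − rank ∂_2 = (12 − 5) − 7 = 0, and the invariant factors of ∂_2 are all 1, so H_1 ≅ 0.
  H_2: rank ker ∂_2 − rank ∂_3 = (8 − 7) − 0 = 1, and there is no ∂_3, so H_2 ≅ Z.

As a check, the Euler characteristic is 6 − 12 + 8 = 2, which agrees with 1 − 0 + 1 = 2.

H_0 ≅ Z,  H_1 = 0,  H_2 ≅ Z.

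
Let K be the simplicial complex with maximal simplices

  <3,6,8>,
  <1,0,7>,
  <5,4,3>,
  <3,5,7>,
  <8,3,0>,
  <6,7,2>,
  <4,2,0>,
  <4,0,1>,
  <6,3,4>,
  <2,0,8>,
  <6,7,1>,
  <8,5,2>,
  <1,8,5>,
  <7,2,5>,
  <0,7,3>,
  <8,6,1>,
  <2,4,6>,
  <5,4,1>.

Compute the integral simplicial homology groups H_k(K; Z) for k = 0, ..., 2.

Fix the vertex order 0 < 1 < 2 < 3 < 4 < 5 < 6 < 7 < 8 and write every simplex with vertices in increasing order. Then dim K = 2 and the simplices of K are:

  0-simplices (9): [0], [1], [2], [3], [4], [5], [6], [7], [8]
  1-simplices (27): (27 of them)
  2-simplices (18): [0,1,4], [0,1,7], [0,2,4], [0,2,8], [0,3,7], [0,3,8], [1,4,5], [1,5,8], [1,6,7], [1,6,8], [2,4,6], [2,5,7], [2,5,8], [2,6,7], [3,4,5], [3,4,6], [3,5,7], [3,6,8]

Hence C_0 ≅ Z^9, C_1 ≅ Z^27, C_2 ≅ Z^18.

The boundary map ∂_1: C_1 → C_0 maps an edge to its endpoints' difference, ∂[p,q] = q − p. For instance
  ∂[3,4] = [4] − [3].
The 9×27 boundary matrix has rank 8 and Smith normal form diag(1,1,1,1,1,1,1,1).

Boundary ∂_2: C_2 → C_1 maps a triangle to the signed sum of its edges. For instance
  ∂[0,2,4] = [2,4] − [0,4] + [0,2],
  ∂[1,6,7] = [6,7] − [1,7] + [1,6].
The 27×18 boundary matrix has rank 17 and Smith normal form diag(1,1,1,1,1,1,1,1,1,1,1,1,1,1,1,1,1).

Reading off H_k = ker ∂_k / im ∂_{k+1}:

  H_0: rank C_0 − rank ∂_1 = 9 − 8 = 1, and the invariant factors of ∂_1 are all 1, so H_0 ≅ Z.
  H_1: rank ker ∂_1 − rank ∂_2 = (27 − 8) − 17 = 2, and the invariant factors of ∂_2 are all 1, so H_1 ≅ Z^2.
  H_2: rank ker ∂_2 − rank ∂_3 = (18 − 17) − 0 = 1, and there is no ∂_3, so H_2 ≅ Z.

H_0 = Z,  H_1 = Z^2,  H_2 = Z.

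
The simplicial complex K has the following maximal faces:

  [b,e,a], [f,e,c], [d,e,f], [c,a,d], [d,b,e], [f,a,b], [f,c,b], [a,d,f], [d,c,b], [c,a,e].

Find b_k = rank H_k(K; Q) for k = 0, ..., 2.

Fix the vertex order a < b < c < d < e < f and write every simplex with vertices in increasing order. Then dim K = 2 and the simplices of K are:

  0-simplices (6): a, b, c, d, e, f
  1-simplices (15): ab, ac, ad, ae, af, bc, bd, be, bf, cd, ce, cf, de, df, ef
  2-simplices (10): abe, abf, acd, ace, adf, bcd, bcf, bde, cef, def

Hence C_0 ≅ Z^6, C_1 ≅ Z^15, C_2 ≅ Z^10.

The boundary map ∂_1: C_1 → C_0 is given by ∂[p,q] = [q] − [p]. For instance
  ∂cd = d − c.
The resulting 6×15 matrix has rank 5, and its Smith normal form has invariant factors (1,1,1,1,1).

The boundary map ∂_2: C_2 → C_1 acts by ∂[p,q,r] = [q,r] − [p,r] + [p,q]. For instance
  ∂bcf = cf − bf + bc,
  ∂acd = cd − ad + ac.
The 15×10 boundary matrix has rank 10 and Smith normal form diag(1,1,1,1,1,1,1,1,1,2).

Computing H_k = (kernel of ∂_k) / (image of ∂_{k+1}):

  H_0: rank C_0 − rank ∂_1 = 6 − 5 = 1, and the invariant factors of ∂_1 are all 1, so H_0 = Z.
  H_1: rank ker ∂_1 − rank ∂_2 = (15 − 5) − 10 = 0, and ∂_2 has invariant factor 2 > 1, so H_1 = Z_2.
  H_2: rank ker ∂_2 − rank ∂_3 = (10 − 10) − 0 = 0, and there is no ∂_3, so H_2 = 0.

As a check, the Euler characteristic is 6 − 15 + 10 = 1, which agrees with 1 − 0 + 0 = 1.

Hence the Betti numbers are b_0 = 1, b_1 = 0, b_2 = 0.

b_0 = 1, b_1 = 0, b_2 = 0.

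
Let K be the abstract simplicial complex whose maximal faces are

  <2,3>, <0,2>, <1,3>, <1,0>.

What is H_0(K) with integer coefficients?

Fix the vertex order 0 < 1 < 2 < 3 and write every simplex with vertices in increasing order. Then dim K = 1 and the simplices of K are:

  0-simplices (4): [0], [1], [2], [3]
  1-simplices (4): [0,1], [0,2], [1,3], [2,3]

giving chain groups C_0 ≅ Z^4, C_1 ≅ Z^4.

The boundary map ∂_1: C_1 → C_0 maps an edge to its endpoints' difference, ∂[p,q] = q − p. For instance
  ∂[0,2] = [2] − [0].
This gives a 4×4 integer matrix of rank 3; reducing to Smith normal form yields diagonal entries (1,1,1).

Now H_k = ker ∂_k / im ∂_{k+1}, so:

  H_0: rank C_0 − rank ∂_1 = 4 − 3 = 1, and the invariant factors of ∂_1 are all 1, so H_0 ≅ Z.

(K is a triangulation of the circle S^1.)

H_0 = Z.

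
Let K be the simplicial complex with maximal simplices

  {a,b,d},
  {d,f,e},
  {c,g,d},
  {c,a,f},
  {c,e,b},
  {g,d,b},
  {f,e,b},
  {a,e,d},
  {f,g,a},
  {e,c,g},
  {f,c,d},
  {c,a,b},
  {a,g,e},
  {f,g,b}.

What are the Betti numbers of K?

b_0 = 1, b_1 = 2, b_2 = 1.

We work with the vertex ordering a < b < c < d < e < f < g. The simplices of K, each written with vertices in increasing order, are:

  0-simplices (7): a, b, c, d, e, f, g
  1-simplices (21): ab, ac, ad, ae, af, ag, bc, bd, be, bf, bg, cd, ce, cf, cg, de, df, dg, ef, eg, fg
  2-simplices (14): abc, abd, acf, ade, aeg, afg, bce, bdg, bef, bfg, cdf, cdg, ceg, def

so the chain groups are C_0 ≅ Z^7, C_1 ≅ Z^21, C_2 ≅ Z^14.

∂_1: C_1 → C_0 is given by ∂[p,q] = [q] − [p].
The resulting 7×21 matrix has rank 6, and its Smith normal form has invariant factors (1,1,1,1,1,1).

The boundary map ∂_2: C_2 → C_1 acts by ∂[p,q,r] = [q,r] − [p,r] + [p,q]. For instance
  ∂acf = cf − af + ac,
  ∂bdg = dg − bg + bd.
The 21×14 boundary matrix has rank 13 and Smith normal form diag(1,1,1,1,1,1,1,1,1,1,1,1,1).

Now H_k = ker ∂_k / im ∂_{k+1}, so:

  H_0: rank C_0 − rank ∂_1 = 7 − 6 = 1, and the invariant factors of ∂_1 are all 1, so H_0 ≅ Z.
  H_1: rank ker ∂_1 − rank ∂_2 = (21 − 6) − 13 = 2, and the invariant factors of ∂_2 are all 1, so H_1 ≅ Z^2.
  H_2: rank ker ∂_2 − rank ∂_3 = (14 − 13) − 0 = 1, and there is no ∂_3, so H_2 ≅ Z.

(K is a triangulation of the torus T^2.)

Hence the Betti numbers are b_0 = 1, b_1 = 2, b_2 = 1.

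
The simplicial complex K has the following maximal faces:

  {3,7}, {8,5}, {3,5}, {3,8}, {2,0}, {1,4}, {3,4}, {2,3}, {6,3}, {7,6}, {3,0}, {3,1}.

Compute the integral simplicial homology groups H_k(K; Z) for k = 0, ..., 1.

Order the vertices as 0 < 1 < 2 < 3 < 4 < 5 < 6 < 7 < 8. Listing each simplex with vertices in this order, K has dimension 1 with simplices:

  0-simplices (9): [0], [1], [2], [3], [4], [5], [6], [7], [8]
  1-simplices (12): [0,2], [0,3], [1,3], [1,4], [2,3], [3,4], [3,5], [3,6], [3,7], [3,8], [5,8], [6,7]

Hence C_0 ≅ Z^9, C_1 ≅ Z^12.

Boundary ∂_1: C_1 → C_0 is given by ∂[p,q] = [q] − [p]. For instance
  ∂[5,8] = [8] − [5].
The 9×12 boundary matrix has rank 8 and Smith normal form diag(1,1,1,1,1,1,1,1).

Reading off H_k = ker ∂_k / im ∂_{k+1}:

  H_0: rank C_0 − rank ∂_1 = 9 − 8 = 1, and the invariant factors of ∂_1 are all 1, so H_0 = Z.
  H_1: rank ker ∂_1 − rank ∂_2 = (12 − 8) − 0 = 4, and there is no ∂_2, so H_1 = Z^4.

H_0 ≅ Z,  H_1 ≅ Z^4.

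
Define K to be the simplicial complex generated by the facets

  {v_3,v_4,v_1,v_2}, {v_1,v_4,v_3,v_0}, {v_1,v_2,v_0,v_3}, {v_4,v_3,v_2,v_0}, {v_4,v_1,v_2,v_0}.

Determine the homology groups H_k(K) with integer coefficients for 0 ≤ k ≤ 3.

H_0 ≅ Z,  H_1 = 0,  H_2 = 0,  H_3 ≅ Z.

We work with the vertex ordering v_0 < v_1 < v_2 < v_3 < v_4. The simplices of K, each written with vertices in increasing order, are:

  0-simplices (5): [v_0], [v_1], [v_2], [v_3], [v_4]
  1-simplices (10): [v_0,v_1], [v_0,v_2], [v_0,v_3], [v_0,v_4], [v_1,v_2], [v_1,v_3], [v_1,v_4], [v_2,v_3], [v_2,v_4], [v_3,v_4]
  2-simplices (10): [v_0,v_1,v_2], [v_0,v_1,v_3], [v_0,v_1,v_4], [v_0,v_2,v_3], [v_0,v_2,v_4], [v_0,v_3,v_4], [v_1,v_2,v_3], [v_1,v_2,v_4], [v_1,v_3,v_4], [v_2,v_3,v_4]
  3-simplices (5): [v_0,v_1,v_2,v_3], [v_0,v_1,v_2,v_4], [v_0,v_1,v_3,v_4], [v_0,v_2,v_3,v_4], [v_1,v_2,v_3,v_4]

giving chain groups C_0 ≅ Z^5, C_1 ≅ Z^10, C_2 ≅ Z^10, C_3 ≅ Z^5.

Boundary ∂_1: C_1 → C_0 sends each edge [p,q] (with p < q) to q − p. For instance
  ∂[v_0,v_4] = [v_4] − [v_0].
As a 5×10 matrix over Z this has rank 4, with invariant factors (1,1,1,1).

The boundary map ∂_2: C_2 → C_1 sends each 2-simplex [p,q,r] to [q,r] − [p,r] + [p,q]. For instance
  ∂[v_0,v_1,v_3] = [v_1,v_3] − [v_0,v_3] + [v_0,v_1],
  ∂[v_0,v_1,v_2] = [v_1,v_2] − [v_0,v_2] + [v_0,v_1].
This gives a 10×10 integer matrix of rank 6; reducing to Smith normal form yields diagonal entries (1,1,1,1,1,1).

∂_3: C_3 → C_2 sends each 3-simplex σ to the alternating sum Σ_i (−1)^i (σ with its i-th vertex removed). For instance
  ∂[v_0,v_1,v_3,v_4] = [v_1,v_3,v_4] − [v_0,v_3,v_4] + [v_0,v_1,v_4] − [v_0,v_1,v_3],
  ∂[v_0,v_2,v_3,v_4] = [v_2,v_3,v_4] − [v_0,v_3,v_4] + [v_0,v_2,v_4] − [v_0,v_2,v_3].
As a 10×5 matrix over Z this has rank 4, with invariant factors (1,1,1,1).

Now H_k = ker ∂_k / im ∂_{k+1}, so:

  H_0: rank C_0 − rank ∂_1 = 5 − 4 = 1, and the invariant factors of ∂_1 are all 1, so H_0 = Z.
  H_1: rank ker ∂_1 − rank ∂_2 = (10 − 4) − 6 = 0, and the invariant factors of ∂_2 are all 1, so H_1 = 0.
  H_2: rank ker ∂_2 − rank ∂_3 = (10 − 6) − 4 = 0, and the invariant factors of ∂_3 are all 1, so H_2 = 0.
  H_3: rank ker ∂_3 − rank ∂_4 = (5 − 4) − 0 = 1, and there is no ∂_4, so H_3 = Z.

(K is a triangulation of the 3-sphere S^3.)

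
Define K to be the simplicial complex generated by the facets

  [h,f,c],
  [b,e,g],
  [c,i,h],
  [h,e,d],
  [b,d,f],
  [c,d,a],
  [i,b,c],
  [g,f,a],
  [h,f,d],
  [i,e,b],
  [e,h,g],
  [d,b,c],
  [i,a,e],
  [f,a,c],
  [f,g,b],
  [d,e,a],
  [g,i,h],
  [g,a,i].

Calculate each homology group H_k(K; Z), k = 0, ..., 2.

Fix the vertex order a < b < c < d < e < f < g < h < i and write every simplex with vertices in increasing order. Then dim K = 2 and the simplices of K are:

  0-simplices (9): a, b, c, d, e, f, g, h, i
  1-simplices (27): ac, ad, ae, af, ag, ai, bc, bd, be, bf, bg, bi, cd, cf, ch, ci, de, df, dh, eg, eh, ei, fg, fh, gh, gi, hi
  2-simplices (18): acd, acf, ade, aei, afg, agi, bcd, bci, bdf, beg, bei, bfg, cfh, chi, deh, dfh, egh, ghi

Hence C_0 ≅ Z^9, C_1 ≅ Z^27, C_2 ≅ Z^18.

Boundary ∂_1: C_1 → C_0 maps an edge to its endpoints' difference, ∂[p,q] = q − p. For instance
  ∂eg = g − e.
The 9×27 boundary matrix has rank 8 and Smith normal form diag(1,1,1,1,1,1,1,1).

The boundary map ∂_2: C_2 → C_1 maps a triangle to the signed sum of its edges. For instance
  ∂ghi = hi − gi + gh,
  ∂agi = gi − ai + ag.
This gives a 27×18 integer matrix of rank 18; reducing to Smith normal form yields diagonal entries (1,1,1,1,1,1,1,1,1,1,1,1,1,1,1,1,1,2).

Computing H_k = (kernel of ∂_k) / (image of ∂_{k+1}):

  H_0: rank C_0 − rank ∂_1 = 9 − 8 = 1, and the invariant factors of ∂_1 are all 1, so H_0 ≅ Z.
  H_1: rank ker ∂_1 − rank ∂_2 = (27 − 8) − 18 = 1, and ∂_2 has invariant factor 2 > 1, so H_1 ≅ Z ⊕ Z_2.
  H_2: rank ker ∂_2 − rank ∂_3 = (18 − 18) − 0 = 0, and there is no ∂_3, so H_2 ≅ 0.

As a check, the Euler characteristic is 9 − 27 + 18 = 0, which agrees with 1 − 1 + 0 = 0.
(K is a triangulation of the Klein bottle.)

H_0 = Z,  H_1 = Z ⊕ Z_2,  H_2 = 0.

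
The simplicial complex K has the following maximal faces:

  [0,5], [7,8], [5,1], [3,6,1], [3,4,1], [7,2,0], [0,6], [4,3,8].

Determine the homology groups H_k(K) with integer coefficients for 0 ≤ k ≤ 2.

H_0 = Z,  H_1 = Z^2,  H_2 = 0.

Take the total order 0 < 1 < 2 < 3 < 4 < 5 < 6 < 7 < 8 on the vertex set. Then K (dimension 2) consists of the simplices:

  0-simplices (9): [0], [1], [2], [3], [4], [5], [6], [7], [8]
  1-simplices (14): [0,2], [0,5], [0,6], [0,7], [1,3], [1,4], [1,5], [1,6], [2,7], [3,4], [3,6], [3,8], [4,8], [7,8]
  2-simplices (4): [0,2,7], [1,3,4], [1,3,6], [3,4,8]

giving chain groups C_0 ≅ Z^9, C_1 ≅ Z^14, C_2 ≅ Z^4.

Boundary ∂_1: C_1 → C_0 sends each edge [p,q] (with p < q) to q − p. For instance
  ∂[7,8] = [8] − [7].
The 9×14 boundary matrix has rank 8 and Smith normal form diag(1,1,1,1,1,1,1,1).

∂_2: C_2 → C_1 sends each 2-simplex [p,q,r] to [q,r] − [p,r] + [p,q]. For instance
  ∂[1,3,6] = [3,6] − [1,6] + [1,3],
  ∂[0,2,7] = [2,7] − [0,7] + [0,2].
The resulting 14×4 matrix has rank 4, and its Smith normal form has invariant factors (1,1,1,1).

Reading off H_k = ker ∂_k / im ∂_{k+1}:

  H_0: rank C_0 − rank ∂_1 = 9 − 8 = 1, and the invariant factors of ∂_1 are all 1, so H_0 = Z.
  H_1: rank ker ∂_1 − rank ∂_2 = (14 − 8) − 4 = 2, and the invariant factors of ∂_2 are all 1, so H_1 = Z^2.
  H_2: rank ker ∂_2 − rank ∂_3 = (4 − 4) − 0 = 0, and there is no ∂_3, so H_2 = 0.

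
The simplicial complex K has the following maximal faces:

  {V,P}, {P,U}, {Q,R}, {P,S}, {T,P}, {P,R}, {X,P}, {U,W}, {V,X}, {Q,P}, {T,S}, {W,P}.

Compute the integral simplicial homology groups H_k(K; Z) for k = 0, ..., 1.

We work with the vertex ordering P < Q < R < S < T < U < V < W < X. The simplices of K, each written with vertices in increasing order, are:

  0-simplices (9): P, Q, R, S, T, U, V, W, X
  1-simplices (12): PQ, PR, PS, PT, PU, PV, PW, PX, QR, ST, UW, VX

giving chain groups C_0 ≅ Z^9, C_1 ≅ Z^12.

The boundary map ∂_1: C_1 → C_0 is given by ∂[p,q] = [q] − [p].
The resulting 9×12 matrix has rank 8, and its Smith normal form has invariant factors (1,1,1,1,1,1,1,1).

Reading off H_k = ker ∂_k / im ∂_{k+1}:

  H_0: rank C_0 − rank ∂_1 = 9 − 8 = 1, and the invariant factors of ∂_1 are all 1, so H_0 ≅ Z.
  H_1: rank ker ∂_1 − rank ∂_2 = (12 − 8) − 0 = 4, and there is no ∂_2, so H_1 ≅ Z^4.

As a check, the Euler characteristic is 9 − 12 = -3, which agrees with 1 − 4 = -3.

H_0 ≅ Z,  H_1 ≅ Z^4.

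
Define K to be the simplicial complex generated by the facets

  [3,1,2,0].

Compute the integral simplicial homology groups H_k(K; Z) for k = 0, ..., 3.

K has 4 vertices, 6 edges, 4 triangles, 1 3-simplex.
rank ∂_0 = 0, rank ∂_1 = 3 ⇒ b_0 = 4 − 0 − 3 = 1; all invariant factors of ∂_1 are 1 so no torsion. So H_0 = Z.
rank ∂_1 = 3, rank ∂_2 = 3 ⇒ b_1 = 6 − 3 − 3 = 0; all invariant factors of ∂_2 are 1 so no torsion. So H_1 = 0.
rank ∂_2 = 3, rank ∂_3 = 1 ⇒ b_2 = 4 − 3 − 1 = 0; all invariant factors of ∂_3 are 1 so no torsion. So H_2 = 0.
rank ∂_3 = 1, rank ∂_4 = 0 ⇒ b_3 = 1 − 1 − 0 = 0. So H_3 = 0.

H_0 = Z,  H_1 = 0,  H_2 = 0,  H_3 = 0.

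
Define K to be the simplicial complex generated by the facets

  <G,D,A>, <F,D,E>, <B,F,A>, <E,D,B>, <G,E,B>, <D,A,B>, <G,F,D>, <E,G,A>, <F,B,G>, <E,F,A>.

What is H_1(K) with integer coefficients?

Order the vertices as A < B < D < E < F < G. Listing each simplex with vertices in this order, K has dimension 2 with simplices:

  0-simplices (6): A, B, D, E, F, G
  1-simplices (15): AB, AD, AE, AF, AG, BD, BE, BF, BG, DE, DF, DG, EF, EG, FG
  2-simplices (10): ABD, ABF, ADG, AEF, AEG, BDE, BEG, BFG, DEF, DFG

Hence C_0 ≅ Z^6, C_1 ≅ Z^15, C_2 ≅ Z^10.

The boundary map ∂_1: C_1 → C_0 is given by ∂[p,q] = [q] − [p]. For instance
  ∂FG = G − F.
The 6×15 boundary matrix has rank 5 and Smith normal form diag(1,1,1,1,1).

∂_2: C_2 → C_1 sends each 2-simplex [p,q,r] to [q,r] − [p,r] + [p,q]. For instance
  ∂ABF = BF − AF + AB,
  ∂AEG = EG − AG + AE.
The 15×10 boundary matrix has rank 10 and Smith normal form diag(1,1,1,1,1,1,1,1,1,2).

Computing H_k = (kernel of ∂_k) / (image of ∂_{k+1}):

  H_1: rank ker ∂_1 − rank ∂_2 = (15 − 5) − 10 = 0, and ∂_2 has invariant factor 2 > 1, so H_1 = Z/2Z.

(K is a triangulation of the real projective plane RP^2.)

H_1 ≅ Z/2Z.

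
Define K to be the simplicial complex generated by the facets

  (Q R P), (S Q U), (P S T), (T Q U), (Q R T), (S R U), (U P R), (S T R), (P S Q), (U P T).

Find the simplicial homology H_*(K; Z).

H_0 = Z,  H_1 = Z/2,  H_2 = 0.

Fix the vertex order P < Q < R < S < T < U and write every simplex with vertices in increasing order. Then dim K = 2 and the simplices of K are:

  0-simplices (6): P, Q, R, S, T, U
  1-simplices (15): PQ, PR, PS, PT, PU, QR, QS, QT, QU, RS, RT, RU, ST, SU, TU
  2-simplices (10): PQR, PQS, PRU, PST, PTU, QRT, QSU, QTU, RST, RSU

so the chain groups are C_0 ≅ Z^6, C_1 ≅ Z^15, C_2 ≅ Z^10.

The boundary map ∂_1: C_1 → C_0 is given by ∂[p,q] = [q] − [p].
As a 6×15 matrix over Z this has rank 5, with invariant factors (1,1,1,1,1).

Boundary ∂_2: C_2 → C_1 acts by ∂[p,q,r] = [q,r] − [p,r] + [p,q]. For instance
  ∂PQS = QS − PS + PQ,
  ∂QRT = RT − QT + QR.
The resulting 15×10 matrix has rank 10, and its Smith normal form has invariant factors (1,1,1,1,1,1,1,1,1,2).

Now H_k = ker ∂_k / im ∂_{k+1}, so:

  H_0: rank C_0 − rank ∂_1 = 6 − 5 = 1, and the invariant factors of ∂_1 are all 1, so H_0 = Z.
  H_1: rank ker ∂_1 − rank ∂_2 = (15 − 5) − 10 = 0, and ∂_2 has invariant factor 2 > 1, so H_1 = Z/2.
  H_2: rank ker ∂_2 − rank ∂_3 = (10 − 10) − 0 = 0, and there is no ∂_3, so H_2 = 0.

As a check, the Euler characteristic is 6 − 15 + 10 = 1, which agrees with 1 − 0 + 0 = 1.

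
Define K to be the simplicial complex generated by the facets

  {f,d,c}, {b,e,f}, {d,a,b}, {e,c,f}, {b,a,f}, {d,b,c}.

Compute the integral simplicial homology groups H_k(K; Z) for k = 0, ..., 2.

K has 6 vertices, 12 edges, 6 triangles.
rank ∂_0 = 0, rank ∂_1 = 5 ⇒ b_0 = 6 − 0 − 5 = 1; all invariant factors of ∂_1 are 1 so no torsion. So H_0 = Z.
rank ∂_1 = 5, rank ∂_2 = 6 ⇒ b_1 = 12 − 5 − 6 = 1; all invariant factors of ∂_2 are 1 so no torsion. So H_1 = Z.
rank ∂_2 = 6, rank ∂_3 = 0 ⇒ b_2 = 6 − 6 − 0 = 0. So H_2 = 0.

H_0 = Z,  H_1 = Z,  H_2 = 0.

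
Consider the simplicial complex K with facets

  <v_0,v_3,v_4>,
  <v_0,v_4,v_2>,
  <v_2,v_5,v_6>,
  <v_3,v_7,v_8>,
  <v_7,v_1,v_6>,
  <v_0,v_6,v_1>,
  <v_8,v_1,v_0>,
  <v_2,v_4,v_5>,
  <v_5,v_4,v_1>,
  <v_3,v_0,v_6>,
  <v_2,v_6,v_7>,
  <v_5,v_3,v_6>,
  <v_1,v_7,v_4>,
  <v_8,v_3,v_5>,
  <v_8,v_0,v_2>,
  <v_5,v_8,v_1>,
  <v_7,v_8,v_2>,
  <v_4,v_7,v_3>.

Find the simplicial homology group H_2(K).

Take the total order v_0 < v_1 < v_2 < v_3 < v_4 < v_5 < v_6 < v_7 < v_8 on the vertex set. Then K (dimension 2) consists of the simplices:

  0-simplices (9): [v_0], [v_1], [v_2], [v_3], [v_4], [v_5], [v_6], [v_7], [v_8]
  1-simplices (27): (27 of them)
  2-simplices (18): (18 of them)

Hence C_0 ≅ Z^9, C_1 ≅ Z^27, C_2 ≅ Z^18.

The boundary map ∂_1: C_1 → C_0 sends each edge [p,q] (with p < q) to q − p. For instance
  ∂[v_2,v_4] = [v_4] − [v_2].
The resulting 9×27 matrix has rank 8, and its Smith normal form has invariant factors (1,1,1,1,1,1,1,1).

∂_2: C_2 → C_1 acts by ∂[p,q,r] = [q,r] − [p,r] + [p,q]. For instance
  ∂[v_0,v_1,v_8] = [v_1,v_8] − [v_0,v_8] + [v_0,v_1],
  ∂[v_2,v_5,v_6] = [v_5,v_6] − [v_2,v_6] + [v_2,v_5].
The resulting 27×18 matrix has rank 17, and its Smith normal form has invariant factors (1,1,1,1,1,1,1,1,1,1,1,1,1,1,1,1,1).

Reading off H_k = ker ∂_k / im ∂_{k+1}:

  H_2: rank ker ∂_2 − rank ∂_3 = (18 − 17) − 0 = 1, and there is no ∂_3, so H_2 ≅ Z.

H_2 = Z.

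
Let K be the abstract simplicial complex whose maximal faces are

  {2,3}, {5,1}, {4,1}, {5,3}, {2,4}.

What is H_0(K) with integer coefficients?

H_0 = Z.

K has 5 vertices, 5 edges.
rank ∂_0 = 0, rank ∂_1 = 4 ⇒ b_0 = 5 − 0 − 4 = 1; all invariant factors of ∂_1 are 1 so no torsion. So H_0 ≅ Z.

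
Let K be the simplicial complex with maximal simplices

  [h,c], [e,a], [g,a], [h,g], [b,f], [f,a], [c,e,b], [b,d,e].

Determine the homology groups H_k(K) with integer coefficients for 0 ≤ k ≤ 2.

Take the total order a < b < c < d < e < f < g < h on the vertex set. Then K (dimension 2) consists of the simplices:

  0-simplices (8): a, b, c, d, e, f, g, h
  1-simplices (11): ae, af, ag, bc, bd, be, bf, ce, ch, de, gh
  2-simplices (2): bce, bde

so the chain groups are C_0 ≅ Z^8, C_1 ≅ Z^11, C_2 ≅ Z^2.

∂_1: C_1 → C_0 maps an edge to its endpoints' difference, ∂[p,q] = q − p.
The 8×11 boundary matrix has rank 7 and Smith normal form diag(1,1,1,1,1,1,1).

Boundary ∂_2: C_2 → C_1 sends each 2-simplex [p,q,r] to [q,r] − [p,r] + [p,q]. For instance
  ∂bde = de − be + bd,
  ∂bce = ce − be + bc.
This gives a 11×2 integer matrix of rank 2; reducing to Smith normal form yields diagonal entries (1,1).

Computing H_k = (kernel of ∂_k) / (image of ∂_{k+1}):

  H_0: rank C_0 − rank ∂_1 = 8 − 7 = 1, and the invariant factors of ∂_1 are all 1, so H_0 = Z.
  H_1: rank ker ∂_1 − rank ∂_2 = (11 − 7) − 2 = 2, and the invariant factors of ∂_2 are all 1, so H_1 = Z^2.
  H_2: rank ker ∂_2 − rank ∂_3 = (2 − 2) − 0 = 0, and there is no ∂_3, so H_2 = 0.

As a check, the Euler characteristic is 8 − 11 + 2 = -1, which agrees with 1 − 2 + 0 = -1.

H_0 ≅ Z,  H_1 ≅ Z^2,  H_2 = 0.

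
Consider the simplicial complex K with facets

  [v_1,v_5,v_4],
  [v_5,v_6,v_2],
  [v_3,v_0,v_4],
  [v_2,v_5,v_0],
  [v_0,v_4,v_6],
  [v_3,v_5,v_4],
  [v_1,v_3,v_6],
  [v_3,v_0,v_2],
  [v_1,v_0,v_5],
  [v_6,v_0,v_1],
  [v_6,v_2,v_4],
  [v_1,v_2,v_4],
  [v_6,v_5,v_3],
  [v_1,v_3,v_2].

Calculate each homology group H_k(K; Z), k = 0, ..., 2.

H_0 ≅ Z,  H_1 ≅ Z^2,  H_2 ≅ Z.

Take the total order v_0 < v_1 < v_2 < v_3 < v_4 < v_5 < v_6 on the vertex set. Then K (dimension 2) consists of the simplices:

  0-simplices (7): [v_0], [v_1], [v_2], [v_3], [v_4], [v_5], [v_6]
  1-simplices (21): (21 of them)
  2-simplices (14): (14 of them)

giving chain groups C_0 ≅ Z^7, C_1 ≅ Z^21, C_2 ≅ Z^14.

The boundary map ∂_1: C_1 → C_0 is given by ∂[p,q] = [q] − [p]. For instance
  ∂[v_1,v_2] = [v_2] − [v_1].
As a 7×21 matrix over Z this has rank 6, with invariant factors (1,1,1,1,1,1).

The boundary map ∂_2: C_2 → C_1 sends each 2-simplex [p,q,r] to [q,r] − [p,r] + [p,q]. For instance
  ∂[v_0,v_4,v_6] = [v_4,v_6] − [v_0,v_6] + [v_0,v_4],
  ∂[v_3,v_5,v_6] = [v_5,v_6] − [v_3,v_6] + [v_3,v_5].
The 21×14 boundary matrix has rank 13 and Smith normal form diag(1,1,1,1,1,1,1,1,1,1,1,1,1).

Computing H_k = (kernel of ∂_k) / (image of ∂_{k+1}):

  H_0: rank C_0 − rank ∂_1 = 7 − 6 = 1, and the invariant factors of ∂_1 are all 1, so H_0 ≅ Z.
  H_1: rank ker ∂_1 − rank ∂_2 = (21 − 6) − 13 = 2, and the invariant factors of ∂_2 are all 1, so H_1 ≅ Z^2.
  H_2: rank ker ∂_2 − rank ∂_3 = (14 − 13) − 0 = 1, and there is no ∂_3, so H_2 ≅ Z.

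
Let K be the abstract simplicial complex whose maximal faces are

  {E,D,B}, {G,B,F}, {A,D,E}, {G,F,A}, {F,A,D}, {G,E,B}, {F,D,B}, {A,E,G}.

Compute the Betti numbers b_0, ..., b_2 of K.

We work with the vertex ordering A < B < D < E < F < G. The simplices of K, each written with vertices in increasing order, are:

  0-simplices (6): A, B, D, E, F, G
  1-simplices (12): AD, AE, AF, AG, BD, BE, BF, BG, DE, DF, EG, FG
  2-simplices (8): ADE, ADF, AEG, AFG, BDE, BDF, BEG, BFG

so the chain groups are C_0 ≅ Z^6, C_1 ≅ Z^12, C_2 ≅ Z^8.

∂_1: C_1 → C_0 maps an edge to its endpoints' difference, ∂[p,q] = q − p. For instance
  ∂FG = G − F.
The resulting 6×12 matrix has rank 5, and its Smith normal form has invariant factors (1,1,1,1,1).

The boundary map ∂_2: C_2 → C_1 acts by ∂[p,q,r] = [q,r] − [p,r] + [p,q]. For instance
  ∂BDE = DE − BE + BD,
  ∂ADE = DE − AE + AD.
The resulting 12×8 matrix has rank 7, and its Smith normal form has invariant factors (1,1,1,1,1,1,1).

Now H_k = ker ∂_k / im ∂_{k+1}, so:

  H_0: rank C_0 − rank ∂_1 = 6 − 5 = 1, and the invariant factors of ∂_1 are all 1, so H_0 = Z.
  H_1: rank ker ∂_1 − rank ∂_2 = (12 − 5) − 7 = 0, and the invariant factors of ∂_2 are all 1, so H_1 = 0.
  H_2: rank ker ∂_2 − rank ∂_3 = (8 − 7) − 0 = 1, and there is no ∂_3, so H_2 = Z.

As a check, the Euler characteristic is 6 − 12 + 8 = 2, which agrees with 1 − 0 + 1 = 2.

Hence the Betti numbers are b_0 = 1, b_1 = 0, b_2 = 1.

b_0 = 1, b_1 = 0, b_2 = 1.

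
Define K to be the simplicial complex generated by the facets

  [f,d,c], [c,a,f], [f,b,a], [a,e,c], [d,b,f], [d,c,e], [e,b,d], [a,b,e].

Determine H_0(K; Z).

K has 6 vertices, 12 edges, 8 triangles.
rank ∂_0 = 0, rank ∂_1 = 5 ⇒ b_0 = 6 − 0 − 5 = 1; all invariant factors of ∂_1 are 1 so no torsion. So H_0 = Z.

H_0 ≅ Z.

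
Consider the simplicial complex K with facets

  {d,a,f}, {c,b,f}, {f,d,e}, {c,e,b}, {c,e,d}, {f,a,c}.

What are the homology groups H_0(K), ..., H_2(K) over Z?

Take the total order a < b < c < d < e < f on the vertex set. Then K (dimension 2) consists of the simplices:

  0-simplices (6): a, b, c, d, e, f
  1-simplices (12): ac, ad, af, bc, be, bf, cd, ce, cf, de, df, ef
  2-simplices (6): acf, adf, bce, bcf, cde, def

so the chain groups are C_0 ≅ Z^6, C_1 ≅ Z^12, C_2 ≅ Z^6.

∂_1: C_1 → C_0 maps an edge to its endpoints' difference, ∂[p,q] = q − p. For instance
  ∂af = f − a.
The resulting 6×12 matrix has rank 5, and its Smith normal form has invariant factors (1,1,1,1,1).

∂_2: C_2 → C_1 acts by ∂[p,q,r] = [q,r] − [p,r] + [p,q]. For instance
  ∂bcf = cf − bf + bc,
  ∂def = ef − df + de.
The 12×6 boundary matrix has rank 6 and Smith normal form diag(1,1,1,1,1,1).

Computing H_k = (kernel of ∂_k) / (image of ∂_{k+1}):

  H_0: rank C_0 − rank ∂_1 = 6 − 5 = 1, and the invariant factors of ∂_1 are all 1, so H_0 ≅ Z.
  H_1: rank ker ∂_1 − rank ∂_2 = (12 − 5) − 6 = 1, and the invariant factors of ∂_2 are all 1, so H_1 ≅ Z.
  H_2: rank ker ∂_2 − rank ∂_3 = (6 − 6) − 0 = 0, and there is no ∂_3, so H_2 ≅ 0.

(K is a triangulation of the cylinder S^1 x I.)

H_0 = Z,  H_1 = Z,  H_2 = 0.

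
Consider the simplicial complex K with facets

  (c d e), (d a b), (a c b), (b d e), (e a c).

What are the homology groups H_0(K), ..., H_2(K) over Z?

H_0 = Z,  H_1 = Z,  H_2 = 0.

Take the total order a < b < c < d < e on the vertex set. Then K (dimension 2) consists of the simplices:

  0-simplices (5): a, b, c, d, e
  1-simplices (10): ab, ac, ad, ae, bc, bd, be, cd, ce, de
  2-simplices (5): abc, abd, ace, bde, cde

Hence C_0 ≅ Z^5, C_1 ≅ Z^10, C_2 ≅ Z^5.

∂_1: C_1 → C_0 is given by ∂[p,q] = [q] − [p]. For instance
  ∂ae = e − a.
As a 5×10 matrix over Z this has rank 4, with invariant factors (1,1,1,1).

The boundary map ∂_2: C_2 → C_1 acts by ∂[p,q,r] = [q,r] − [p,r] + [p,q]. For instance
  ∂bde = de − be + bd,
  ∂abd = bd − ad + ab.
The 10×5 boundary matrix has rank 5 and Smith normal form diag(1,1,1,1,1).

Now H_k = ker ∂_k / im ∂_{k+1}, so:

  H_0: rank C_0 − rank ∂_1 = 5 − 4 = 1, and the invariant factors of ∂_1 are all 1, so H_0 = Z.
  H_1: rank ker ∂_1 − rank ∂_2 = (10 − 4) − 5 = 1, and the invariant factors of ∂_2 are all 1, so H_1 = Z.
  H_2: rank ker ∂_2 − rank ∂_3 = (5 − 5) − 0 = 0, and there is no ∂_3, so H_2 = 0.

As a check, the Euler characteristic is 5 − 10 + 5 = 0, which agrees with 1 − 1 + 0 = 0.
(K is a triangulation of the Möbius band.)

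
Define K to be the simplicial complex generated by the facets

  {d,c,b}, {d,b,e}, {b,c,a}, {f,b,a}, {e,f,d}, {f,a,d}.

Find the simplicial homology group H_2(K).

Fix the vertex order a < b < c < d < e < f and write every simplex with vertices in increasing order. Then dim K = 2 and the simplices of K are:

  0-simplices (6): a, b, c, d, e, f
  1-simplices (12): ab, ac, ad, af, bc, bd, be, bf, cd, de, df, ef
  2-simplices (6): abc, abf, adf, bcd, bde, def

Hence C_0 ≅ Z^6, C_1 ≅ Z^12, C_2 ≅ Z^6.

The boundary map ∂_1: C_1 → C_0 maps an edge to its endpoints' difference, ∂[p,q] = q − p. For instance
  ∂ac = c − a.
The 6×12 boundary matrix has rank 5 and Smith normal form diag(1,1,1,1,1).

Boundary ∂_2: C_2 → C_1 acts by ∂[p,q,r] = [q,r] − [p,r] + [p,q]. For instance
  ∂def = ef − df + de,
  ∂abc = bc − ac + ab.
The resulting 12×6 matrix has rank 6, and its Smith normal form has invariant factors (1,1,1,1,1,1).

From H_k ≅ ker(∂_k) / im(∂_{k+1}) we obtain:

  H_2: rank ker ∂_2 − rank ∂_3 = (6 − 6) − 0 = 0, and there is no ∂_3, so H_2 = 0.

H_2 ≅ 0.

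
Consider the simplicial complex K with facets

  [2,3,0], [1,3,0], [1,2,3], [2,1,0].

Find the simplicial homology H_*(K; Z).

H_0 = Z,  H_1 = 0,  H_2 = Z.

Order the vertices as 0 < 1 < 2 < 3. Listing each simplex with vertices in this order, K has dimension 2 with simplices:

  0-simplices (4): [0], [1], [2], [3]
  1-simplices (6): [0,1], [0,2], [0,3], [1,2], [1,3], [2,3]
  2-simplices (4): [0,1,2], [0,1,3], [0,2,3], [1,2,3]

giving chain groups C_0 ≅ Z^4, C_1 ≅ Z^6, C_2 ≅ Z^4.

∂_1: C_1 → C_0 sends each edge [p,q] (with p < q) to q − p. For instance
  ∂[2,3] = [3] − [2].
As a 4×6 matrix over Z this has rank 3, with invariant factors (1,1,1).

The boundary map ∂_2: C_2 → C_1 acts by ∂[p,q,r] = [q,r] − [p,r] + [p,q]. For instance
  ∂[0,1,3] = [1,3] − [0,3] + [0,1],
  ∂[0,2,3] = [2,3] − [0,3] + [0,2].
As a 6×4 matrix over Z this has rank 3, with invariant factors (1,1,1).

Now H_k = ker ∂_k / im ∂_{k+1}, so:

  H_0: rank C_0 − rank ∂_1 = 4 − 3 = 1, and the invariant factors of ∂_1 are all 1, so H_0 ≅ Z.
  H_1: rank ker ∂_1 − rank ∂_2 = (6 − 3) − 3 = 0, and the invariant factors of ∂_2 are all 1, so H_1 ≅ 0.
  H_2: rank ker ∂_2 − rank ∂_3 = (4 − 3) − 0 = 1, and there is no ∂_3, so H_2 ≅ Z.

As a check, the Euler characteristic is 4 − 6 + 4 = 2, which agrees with 1 − 0 + 1 = 2.
(K is a triangulation of the 2-sphere S^2.)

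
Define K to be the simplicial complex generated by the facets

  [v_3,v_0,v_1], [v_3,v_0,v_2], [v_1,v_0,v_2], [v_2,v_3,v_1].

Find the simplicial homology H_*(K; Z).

H_0 = Z,  H_1 = 0,  H_2 = Z.

Take the total order v_0 < v_1 < v_2 < v_3 on the vertex set. Then K (dimension 2) consists of the simplices:

  0-simplices (4): [v_0], [v_1], [v_2], [v_3]
  1-simplices (6): [v_0,v_1], [v_0,v_2], [v_0,v_3], [v_1,v_2], [v_1,v_3], [v_2,v_3]
  2-simplices (4): [v_0,v_1,v_2], [v_0,v_1,v_3], [v_0,v_2,v_3], [v_1,v_2,v_3]

so the chain groups are C_0 ≅ Z^4, C_1 ≅ Z^6, C_2 ≅ Z^4.

∂_1: C_1 → C_0 sends each edge [p,q] (with p < q) to q − p.
The resulting 4×6 matrix has rank 3, and its Smith normal form has invariant factors (1,1,1).

The boundary map ∂_2: C_2 → C_1 acts by ∂[p,q,r] = [q,r] − [p,r] + [p,q]. For instance
  ∂[v_0,v_2,v_3] = [v_2,v_3] − [v_0,v_3] + [v_0,v_2],
  ∂[v_0,v_1,v_2] = [v_1,v_2] − [v_0,v_2] + [v_0,v_1].
The resulting 6×4 matrix has rank 3, and its Smith normal form has invariant factors (1,1,1).

From H_k ≅ ker(∂_k) / im(∂_{k+1}) we obtain:

  H_0: rank C_0 − rank ∂_1 = 4 − 3 = 1, and the invariant factors of ∂_1 are all 1, so H_0 = Z.
  H_1: rank ker ∂_1 − rank ∂_2 = (6 − 3) − 3 = 0, and the invariant factors of ∂_2 are all 1, so H_1 = 0.
  H_2: rank ker ∂_2 − rank ∂_3 = (4 − 3) − 0 = 1, and there is no ∂_3, so H_2 = Z.

As a check, the Euler characteristic is 4 − 6 + 4 = 2, which agrees with 1 − 0 + 1 = 2.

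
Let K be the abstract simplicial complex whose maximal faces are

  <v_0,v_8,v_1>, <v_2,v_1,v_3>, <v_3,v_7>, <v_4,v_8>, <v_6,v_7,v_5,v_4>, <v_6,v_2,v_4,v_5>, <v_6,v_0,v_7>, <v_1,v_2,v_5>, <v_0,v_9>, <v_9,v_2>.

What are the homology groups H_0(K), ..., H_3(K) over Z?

K has 10 vertices, 22 edges, 11 triangles, 2 3-simplices.
rank ∂_0 = 0, rank ∂_1 = 9 ⇒ b_0 = 10 − 0 − 9 = 1; all invariant factors of ∂_1 are 1 so no torsion. So H_0 = Z.
rank ∂_1 = 9, rank ∂_2 = 9 ⇒ b_1 = 22 − 9 − 9 = 4; all invariant factors of ∂_2 are 1 so no torsion. So H_1 = Z^4.
rank ∂_2 = 9, rank ∂_3 = 2 ⇒ b_2 = 11 − 9 − 2 = 0; all invariant factors of ∂_3 are 1 so no torsion. So H_2 = 0.
rank ∂_3 = 2, rank ∂_4 = 0 ⇒ b_3 = 2 − 2 − 0 = 0. So H_3 = 0.

H_0 = Z,  H_1 = Z^4,  H_2 = 0,  H_3 = 0.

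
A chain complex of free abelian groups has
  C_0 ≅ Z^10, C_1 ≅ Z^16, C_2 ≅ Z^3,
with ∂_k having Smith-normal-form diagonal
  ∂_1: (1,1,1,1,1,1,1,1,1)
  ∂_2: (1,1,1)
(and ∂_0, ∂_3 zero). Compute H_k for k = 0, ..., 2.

H_0: b_0 = 10 − 0 − 9 = 1; torsion from ∂_1 factors > 1: none. So H_0 = Z.
H_1: b_1 = 16 − 9 − 3 = 4; torsion from ∂_2 factors > 1: none. So H_1 = Z^4.
H_2: b_2 = 3 − 3 − 0 = 0; torsion from ∂_3 factors > 1: none. So H_2 = 0.

H_0 = Z,  H_1 = Z^4,  H_2 = 0.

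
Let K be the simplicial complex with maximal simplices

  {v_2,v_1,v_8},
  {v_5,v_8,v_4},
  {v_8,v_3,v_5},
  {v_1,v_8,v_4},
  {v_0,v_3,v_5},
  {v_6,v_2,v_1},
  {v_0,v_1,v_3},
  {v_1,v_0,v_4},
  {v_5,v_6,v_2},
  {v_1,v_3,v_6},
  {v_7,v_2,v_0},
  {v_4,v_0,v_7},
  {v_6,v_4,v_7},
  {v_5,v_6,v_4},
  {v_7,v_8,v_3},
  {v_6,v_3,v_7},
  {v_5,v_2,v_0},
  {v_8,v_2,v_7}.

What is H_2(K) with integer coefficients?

We work with the vertex ordering v_0 < v_1 < v_2 < v_3 < v_4 < v_5 < v_6 < v_7 < v_8. The simplices of K, each written with vertices in increasing order, are:

  0-simplices (9): [v_0], [v_1], [v_2], [v_3], [v_4], [v_5], [v_6], [v_7], [v_8]
  1-simplices (27): (27 of them)
  2-simplices (18): (18 of them)

so the chain groups are C_0 ≅ Z^9, C_1 ≅ Z^27, C_2 ≅ Z^18.

∂_1: C_1 → C_0 is given by ∂[p,q] = [q] − [p]. For instance
  ∂[v_5,v_8] = [v_8] − [v_5].
The 9×27 boundary matrix has rank 8 and Smith normal form diag(1,1,1,1,1,1,1,1).

∂_2: C_2 → C_1 maps a triangle to the signed sum of its edges. For instance
  ∂[v_0,v_1,v_4] = [v_1,v_4] − [v_0,v_4] + [v_0,v_1],
  ∂[v_3,v_7,v_8] = [v_7,v_8] − [v_3,v_8] + [v_3,v_7].
This gives a 27×18 integer matrix of rank 17; reducing to Smith normal form yields diagonal entries (1,1,1,1,1,1,1,1,1,1,1,1,1,1,1,1,1).

Reading off H_k = ker ∂_k / im ∂_{k+1}:

  H_2: rank ker ∂_2 − rank ∂_3 = (18 − 17) − 0 = 1, and there is no ∂_3, so H_2 ≅ Z.

(K is a triangulation of the torus T^2.)

H_2 ≅ Z.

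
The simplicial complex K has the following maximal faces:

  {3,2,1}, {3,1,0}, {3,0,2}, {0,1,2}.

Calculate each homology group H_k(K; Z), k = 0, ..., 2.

Fix the vertex order 0 < 1 < 2 < 3 and write every simplex with vertices in increasing order. Then dim K = 2 and the simplices of K are:

  0-simplices (4): [0], [1], [2], [3]
  1-simplices (6): [0,1], [0,2], [0,3], [1,2], [1,3], [2,3]
  2-simplices (4): [0,1,2], [0,1,3], [0,2,3], [1,2,3]

giving chain groups C_0 ≅ Z^4, C_1 ≅ Z^6, C_2 ≅ Z^4.

∂_1: C_1 → C_0 sends each edge [p,q] (with p < q) to q − p.
As a 4×6 matrix over Z this has rank 3, with invariant factors (1,1,1).

∂_2: C_2 → C_1 acts by ∂[p,q,r] = [q,r] − [p,r] + [p,q]. For instance
  ∂[0,2,3] = [2,3] − [0,3] + [0,2],
  ∂[0,1,2] = [1,2] − [0,2] + [0,1].
The 6×4 boundary matrix has rank 3 and Smith normal form diag(1,1,1).

From H_k ≅ ker(∂_k) / im(∂_{k+1}) we obtain:

  H_0: rank C_0 − rank ∂_1 = 4 − 3 = 1, and the invariant factors of ∂_1 are all 1, so H_0 = Z.
  H_1: rank ker ∂_1 − rank ∂_2 = (6 − 3) − 3 = 0, and the invariant factors of ∂_2 are all 1, so H_1 = 0.
  H_2: rank ker ∂_2 − rank ∂_3 = (4 − 3) − 0 = 1, and there is no ∂_3, so H_2 = Z.

H_0 ≅ Z,  H_1 = 0,  H_2 ≅ Z.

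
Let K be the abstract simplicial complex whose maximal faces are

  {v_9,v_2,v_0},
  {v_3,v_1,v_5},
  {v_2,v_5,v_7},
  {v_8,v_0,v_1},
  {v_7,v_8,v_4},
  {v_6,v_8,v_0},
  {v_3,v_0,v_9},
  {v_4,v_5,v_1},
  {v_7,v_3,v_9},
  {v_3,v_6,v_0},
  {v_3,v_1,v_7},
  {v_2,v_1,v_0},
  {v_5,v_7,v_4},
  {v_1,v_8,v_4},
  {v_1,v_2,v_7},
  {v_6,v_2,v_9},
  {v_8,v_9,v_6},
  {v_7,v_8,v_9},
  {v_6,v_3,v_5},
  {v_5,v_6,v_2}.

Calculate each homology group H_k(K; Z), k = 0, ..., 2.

K has 10 vertices, 30 edges, 20 triangles.
rank ∂_0 = 0, rank ∂_1 = 9 ⇒ b_0 = 10 − 0 − 9 = 1; all invariant factors of ∂_1 are 1 so no torsion. So H_0 = Z.
rank ∂_1 = 9, rank ∂_2 = 20 ⇒ b_1 = 30 − 9 − 20 = 1; ∂_2 has invariant factor(s) [2] giving torsion. So H_1 = Z ⊕ Z/2Z.
rank ∂_2 = 20, rank ∂_3 = 0 ⇒ b_2 = 20 − 20 − 0 = 0. So H_2 = 0.

H_0 ≅ Z,  H_1 ≅ Z ⊕ Z/2Z,  H_2 = 0.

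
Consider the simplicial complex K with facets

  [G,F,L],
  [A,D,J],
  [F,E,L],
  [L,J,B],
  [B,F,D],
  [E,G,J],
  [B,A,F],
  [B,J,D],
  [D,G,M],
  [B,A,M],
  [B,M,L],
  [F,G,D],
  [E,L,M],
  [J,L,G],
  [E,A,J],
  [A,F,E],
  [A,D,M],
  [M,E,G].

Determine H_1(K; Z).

Order the vertices as A < B < D < E < F < G < J < L < M. Listing each simplex with vertices in this order, K has dimension 2 with simplices:

  0-simplices (9): A, B, D, E, F, G, J, L, M
  1-simplices (27): AB, AD, AE, AF, AJ, AM, BD, BF, BJ, BL, BM, DF, DG, DJ, DM, EF, EG, EJ, EL, EM, FG, FL, GJ, GL, GM, JL, LM
  2-simplices (18): ABF, ABM, ADJ, ADM, AEF, AEJ, BDF, BDJ, BJL, BLM, DFG, DGM, EFL, EGJ, EGM, ELM, FGL, GJL

giving chain groups C_0 ≅ Z^9, C_1 ≅ Z^27, C_2 ≅ Z^18.

∂_1: C_1 → C_0 is given by ∂[p,q] = [q] − [p]. For instance
  ∂AF = F − A.
The 9×27 boundary matrix has rank 8 and Smith normal form diag(1,1,1,1,1,1,1,1).

Boundary ∂_2: C_2 → C_1 acts by ∂[p,q,r] = [q,r] − [p,r] + [p,q]. For instance
  ∂ABF = BF − AF + AB,
  ∂BLM = LM − BM + BL.
This gives a 27×18 integer matrix of rank 18; reducing to Smith normal form yields diagonal entries (1,1,1,1,1,1,1,1,1,1,1,1,1,1,1,1,1,2).

Now H_k = ker ∂_k / im ∂_{k+1}, so:

  H_1: rank ker ∂_1 − rank ∂_2 = (27 − 8) − 18 = 1, and ∂_2 has invariant factor 2 > 1, so H_1 ≅ Z ⊕ Z/2Z.

H_1 ≅ Z ⊕ Z/2Z.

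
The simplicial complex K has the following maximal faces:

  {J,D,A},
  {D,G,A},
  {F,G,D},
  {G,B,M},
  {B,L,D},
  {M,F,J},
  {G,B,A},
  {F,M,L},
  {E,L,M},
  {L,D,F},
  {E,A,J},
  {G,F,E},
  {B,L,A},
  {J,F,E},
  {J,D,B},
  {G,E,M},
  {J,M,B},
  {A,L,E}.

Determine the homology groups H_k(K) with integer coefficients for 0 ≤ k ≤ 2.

H_0 = Z,  H_1 = Z ⊕ Z/2,  H_2 = 0.

Fix the vertex order A < B < D < E < F < G < J < L < M and write every simplex with vertices in increasing order. Then dim K = 2 and the simplices of K are:

  0-simplices (9): A, B, D, E, F, G, J, L, M
  1-simplices (27): AB, AD, AE, AG, AJ, AL, BD, BG, BJ, BL, BM, DF, DG, DJ, DL, EF, EG, EJ, EL, EM, FG, FJ, FL, FM, GM, JM, LM
  2-simplices (18): ABG, ABL, ADG, ADJ, AEJ, AEL, BDJ, BDL, BGM, BJM, DFG, DFL, EFG, EFJ, EGM, ELM, FJM, FLM

giving chain groups C_0 ≅ Z^9, C_1 ≅ Z^27, C_2 ≅ Z^18.

∂_1: C_1 → C_0 sends each edge [p,q] (with p < q) to q − p.
This gives a 9×27 integer matrix of rank 8; reducing to Smith normal form yields diagonal entries (1,1,1,1,1,1,1,1).

Boundary ∂_2: C_2 → C_1 sends each 2-simplex [p,q,r] to [q,r] − [p,r] + [p,q]. For instance
  ∂FLM = LM − FM + FL,
  ∂DFL = FL − DL + DF.
The resulting 27×18 matrix has rank 18, and its Smith normal form has invariant factors (1,1,1,1,1,1,1,1,1,1,1,1,1,1,1,1,1,2).

Now H_k = ker ∂_k / im ∂_{k+1}, so:

  H_0: rank C_0 − rank ∂_1 = 9 − 8 = 1, and the invariant factors of ∂_1 are all 1, so H_0 ≅ Z.
  H_1: rank ker ∂_1 − rank ∂_2 = (27 − 8) − 18 = 1, and ∂_2 has invariant factor 2 > 1, so H_1 ≅ Z ⊕ Z/2.
  H_2: rank ker ∂_2 − rank ∂_3 = (18 − 18) − 0 = 0, and there is no ∂_3, so H_2 ≅ 0.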